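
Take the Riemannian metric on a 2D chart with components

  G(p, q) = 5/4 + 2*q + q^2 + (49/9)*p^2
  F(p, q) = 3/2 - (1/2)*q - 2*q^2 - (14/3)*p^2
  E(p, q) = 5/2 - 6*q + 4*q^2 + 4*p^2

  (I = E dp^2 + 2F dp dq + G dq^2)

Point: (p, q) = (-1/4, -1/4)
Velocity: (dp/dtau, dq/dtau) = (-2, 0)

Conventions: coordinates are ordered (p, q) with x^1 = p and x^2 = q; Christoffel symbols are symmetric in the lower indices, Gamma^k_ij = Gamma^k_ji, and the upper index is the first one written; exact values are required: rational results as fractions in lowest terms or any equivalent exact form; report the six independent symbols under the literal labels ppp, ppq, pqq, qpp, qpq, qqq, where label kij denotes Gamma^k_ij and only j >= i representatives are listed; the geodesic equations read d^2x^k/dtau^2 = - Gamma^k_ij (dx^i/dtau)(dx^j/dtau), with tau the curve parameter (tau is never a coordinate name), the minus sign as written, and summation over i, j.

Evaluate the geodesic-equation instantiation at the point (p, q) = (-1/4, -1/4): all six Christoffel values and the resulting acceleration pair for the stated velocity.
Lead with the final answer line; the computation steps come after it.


Answer: Gamma_ppp = -5072/2147, Gamma_ppq = -5126/6441, Gamma_pqq = 6424/19323, Gamma_qpp = 17112/2147, Gamma_qpq = -744/2147, Gamma_qqq = 1946/6441; accelerations (d^2p/dtau^2, d^2q/dtau^2) = (20288/2147, -68448/2147)

E = 9/2, F = 29/24, G = 83/72 at the point
E_p = -2, E_q = -8, F_p = 7/3, F_q = 1/2, G_p = -49/18, G_q = 3/2
EG - F^2 = 2147/576;  g^inv = (576/2147) * [[83/72, -29/24], [-29/24, 9/2]]
first-kind symbols [ij,l] = (1/2)(d_i g_jl + d_j g_il - d_l g_ij): [pp,p] = E_p/2 = -1, [pp,q] = F_p - E_q/2 = 19/3, [pq,p] = E_q/2 = -4, [pq,q] = G_p/2 = -49/36, [qq,p] = F_q - G_p/2 = 67/36, [qq,q] = G_q/2 = 3/4
Gamma^p_ij = (G*[ij,p] - F*[ij,q])/(EG - F^2), Gamma^q_ij = (E*[ij,q] - F*[ij,p])/(EG - F^2)
Gamma_ppp = -5072/2147, Gamma_ppq = -5126/6441, Gamma_pqq = 6424/19323, Gamma_qpp = 17112/2147, Gamma_qpq = -744/2147, Gamma_qqq = 1946/6441
d^2p/dtau^2 = -(Gamma_ppp*(-2)^2 + 2*Gamma_ppq*(-2)*(0) + Gamma_pqq*(0)^2) = 20288/2147
d^2q/dtau^2 = -(Gamma_qpp*(-2)^2 + 2*Gamma_qpq*(-2)*(0) + Gamma_qqq*(0)^2) = -68448/2147


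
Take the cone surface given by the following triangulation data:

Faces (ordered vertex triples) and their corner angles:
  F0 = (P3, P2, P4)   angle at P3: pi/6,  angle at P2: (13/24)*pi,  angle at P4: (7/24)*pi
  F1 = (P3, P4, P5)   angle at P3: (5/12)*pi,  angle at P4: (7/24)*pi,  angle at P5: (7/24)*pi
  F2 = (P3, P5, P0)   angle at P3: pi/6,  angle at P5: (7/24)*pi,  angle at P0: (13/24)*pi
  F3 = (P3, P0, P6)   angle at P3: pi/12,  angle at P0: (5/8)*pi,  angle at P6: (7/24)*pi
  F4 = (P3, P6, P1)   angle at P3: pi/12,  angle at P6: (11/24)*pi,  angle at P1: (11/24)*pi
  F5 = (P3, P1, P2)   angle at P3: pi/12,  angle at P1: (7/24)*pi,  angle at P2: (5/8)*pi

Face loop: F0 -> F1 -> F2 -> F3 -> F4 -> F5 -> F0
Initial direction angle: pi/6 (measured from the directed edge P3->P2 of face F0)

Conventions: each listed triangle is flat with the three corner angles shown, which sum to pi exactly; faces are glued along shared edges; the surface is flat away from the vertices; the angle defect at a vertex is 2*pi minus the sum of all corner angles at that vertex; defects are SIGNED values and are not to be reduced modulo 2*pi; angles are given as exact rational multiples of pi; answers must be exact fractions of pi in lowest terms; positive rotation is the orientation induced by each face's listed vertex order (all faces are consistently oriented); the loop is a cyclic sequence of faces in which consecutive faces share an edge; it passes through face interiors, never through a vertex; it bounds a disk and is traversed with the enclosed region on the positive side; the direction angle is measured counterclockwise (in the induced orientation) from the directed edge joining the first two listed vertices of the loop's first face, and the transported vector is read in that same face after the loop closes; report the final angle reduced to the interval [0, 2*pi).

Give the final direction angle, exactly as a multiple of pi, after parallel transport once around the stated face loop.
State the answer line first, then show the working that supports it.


Answer: final direction angle = (7/6)*pi

enclosed vertex P3: corner angles sum to pi, defect = 2*pi - pi = pi
transport around the loop rotates by the sum of enclosed defects; add to the initial angle mod 2*pi
final angle = pi/6 + pi = (7/6)*pi (mod 2*pi)


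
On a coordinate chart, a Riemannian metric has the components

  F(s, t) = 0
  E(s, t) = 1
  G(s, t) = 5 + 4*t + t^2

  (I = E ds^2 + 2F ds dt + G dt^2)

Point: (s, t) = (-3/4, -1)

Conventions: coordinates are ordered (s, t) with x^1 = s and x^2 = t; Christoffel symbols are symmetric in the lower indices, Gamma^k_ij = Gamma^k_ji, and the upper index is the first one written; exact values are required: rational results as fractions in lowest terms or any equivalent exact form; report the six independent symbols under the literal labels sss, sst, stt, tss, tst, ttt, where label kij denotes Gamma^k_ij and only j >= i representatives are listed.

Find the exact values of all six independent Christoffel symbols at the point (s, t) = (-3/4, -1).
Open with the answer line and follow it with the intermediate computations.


Answer: Gamma_sss = 0, Gamma_sst = 0, Gamma_stt = 0, Gamma_tss = 0, Gamma_tst = 0, Gamma_ttt = 1/2

E = 1, F = 0, G = 2 at the point
E_s = 0, E_t = 0, F_s = 0, F_t = 0, G_s = 0, G_t = 2
EG - F^2 = 2;  g^inv = (1/2) * [[2, 0], [0, 1]]
first-kind symbols [ij,l] = (1/2)(d_i g_jl + d_j g_il - d_l g_ij): [ss,s] = E_s/2 = 0, [ss,t] = F_s - E_t/2 = 0, [st,s] = E_t/2 = 0, [st,t] = G_s/2 = 0, [tt,s] = F_t - G_s/2 = 0, [tt,t] = G_t/2 = 1
Gamma^s_ij = (G*[ij,s] - F*[ij,t])/(EG - F^2), Gamma^t_ij = (E*[ij,t] - F*[ij,s])/(EG - F^2)


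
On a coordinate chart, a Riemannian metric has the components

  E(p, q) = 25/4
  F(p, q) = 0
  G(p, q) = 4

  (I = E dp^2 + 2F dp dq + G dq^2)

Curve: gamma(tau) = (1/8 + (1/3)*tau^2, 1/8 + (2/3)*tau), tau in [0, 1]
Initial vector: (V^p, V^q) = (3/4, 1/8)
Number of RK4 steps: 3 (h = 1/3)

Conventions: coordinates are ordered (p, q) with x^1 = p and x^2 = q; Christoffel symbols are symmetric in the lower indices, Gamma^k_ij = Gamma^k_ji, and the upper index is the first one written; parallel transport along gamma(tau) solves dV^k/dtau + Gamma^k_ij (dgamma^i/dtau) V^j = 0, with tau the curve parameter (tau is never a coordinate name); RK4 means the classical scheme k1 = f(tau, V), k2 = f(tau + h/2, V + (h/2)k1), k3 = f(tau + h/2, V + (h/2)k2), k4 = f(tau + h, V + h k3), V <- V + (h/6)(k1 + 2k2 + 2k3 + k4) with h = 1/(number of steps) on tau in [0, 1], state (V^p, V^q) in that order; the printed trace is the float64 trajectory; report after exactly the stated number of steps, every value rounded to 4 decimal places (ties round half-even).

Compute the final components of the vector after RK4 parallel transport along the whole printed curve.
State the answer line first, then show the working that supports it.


Answer: V^p = 0.7500, V^q = 0.1250

gamma'(tau) = ((2/3)*tau, 2/3); f(tau, V)^k = -Gamma^k_ij(gamma(tau)) gamma'^i(tau) V^j; h = 1/3; intermediate values shown to 6 dp
curve data and Christoffel symbols at the stage parameters:
  tau = 0.000000: gamma = (0.125000, 0.125000), gamma' = (0.000000, 0.666667); Gamma_ppp = 0.000000, Gamma_ppq = 0.000000, Gamma_pqq = 0.000000, Gamma_qpp = 0.000000, Gamma_qpq = 0.000000, Gamma_qqq = 0.000000
  tau = 0.166667: gamma = (0.134259, 0.236111), gamma' = (0.111111, 0.666667); Gamma_ppp = 0.000000, Gamma_ppq = 0.000000, Gamma_pqq = 0.000000, Gamma_qpp = 0.000000, Gamma_qpq = 0.000000, Gamma_qqq = 0.000000
  tau = 0.333333: gamma = (0.162037, 0.347222), gamma' = (0.222222, 0.666667); Gamma_ppp = 0.000000, Gamma_ppq = 0.000000, Gamma_pqq = 0.000000, Gamma_qpp = 0.000000, Gamma_qpq = 0.000000, Gamma_qqq = 0.000000
  tau = 0.500000: gamma = (0.208333, 0.458333), gamma' = (0.333333, 0.666667); Gamma_ppp = 0.000000, Gamma_ppq = 0.000000, Gamma_pqq = 0.000000, Gamma_qpp = 0.000000, Gamma_qpq = 0.000000, Gamma_qqq = 0.000000
  tau = 0.666667: gamma = (0.273148, 0.569444), gamma' = (0.444444, 0.666667); Gamma_ppp = 0.000000, Gamma_ppq = 0.000000, Gamma_pqq = 0.000000, Gamma_qpp = 0.000000, Gamma_qpq = 0.000000, Gamma_qqq = 0.000000
  tau = 0.833333: gamma = (0.356481, 0.680556), gamma' = (0.555556, 0.666667); Gamma_ppp = 0.000000, Gamma_ppq = 0.000000, Gamma_pqq = 0.000000, Gamma_qpp = 0.000000, Gamma_qpq = 0.000000, Gamma_qqq = 0.000000
  tau = 1.000000: gamma = (0.458333, 0.791667), gamma' = (0.666667, 0.666667); Gamma_ppp = 0.000000, Gamma_ppq = 0.000000, Gamma_pqq = 0.000000, Gamma_qpp = 0.000000, Gamma_qpq = 0.000000, Gamma_qqq = 0.000000
step 0: V^p = 0.7500, V^q = 0.1250
step 1: k1 = (0.000000, 0.000000), k2 = (0.000000, 0.000000), k3 = (0.000000, 0.000000), k4 = (0.000000, 0.000000); V <- V + (h/6)(k1 + 2k2 + 2k3 + k4): V^p = 0.7500, V^q = 0.1250
step 2: k1 = (0.000000, 0.000000), k2 = (0.000000, 0.000000), k3 = (0.000000, 0.000000), k4 = (0.000000, 0.000000); V <- V + (h/6)(k1 + 2k2 + 2k3 + k4): V^p = 0.7500, V^q = 0.1250
step 3: k1 = (0.000000, 0.000000), k2 = (0.000000, 0.000000), k3 = (0.000000, 0.000000), k4 = (0.000000, 0.000000); V <- V + (h/6)(k1 + 2k2 + 2k3 + k4): V^p = 0.7500, V^q = 0.1250


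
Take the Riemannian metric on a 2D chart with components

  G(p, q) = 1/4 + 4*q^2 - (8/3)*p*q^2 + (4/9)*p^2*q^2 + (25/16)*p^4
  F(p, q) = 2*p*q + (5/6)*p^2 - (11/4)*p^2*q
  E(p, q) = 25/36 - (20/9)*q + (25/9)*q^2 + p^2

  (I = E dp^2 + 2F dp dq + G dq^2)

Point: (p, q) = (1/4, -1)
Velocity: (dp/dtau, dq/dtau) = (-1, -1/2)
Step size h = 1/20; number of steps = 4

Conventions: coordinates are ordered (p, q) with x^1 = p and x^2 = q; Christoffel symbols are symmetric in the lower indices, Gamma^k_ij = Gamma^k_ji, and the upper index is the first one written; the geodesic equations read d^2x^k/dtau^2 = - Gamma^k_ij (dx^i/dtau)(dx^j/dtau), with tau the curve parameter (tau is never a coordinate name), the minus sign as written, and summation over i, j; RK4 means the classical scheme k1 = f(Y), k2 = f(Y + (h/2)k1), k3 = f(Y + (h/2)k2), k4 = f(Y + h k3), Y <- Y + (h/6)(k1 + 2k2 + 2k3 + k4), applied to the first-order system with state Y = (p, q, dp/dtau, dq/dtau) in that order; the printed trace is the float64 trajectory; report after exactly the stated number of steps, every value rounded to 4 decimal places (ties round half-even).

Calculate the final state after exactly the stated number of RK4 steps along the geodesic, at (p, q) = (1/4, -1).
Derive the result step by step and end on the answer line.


f(Y) = (dp/dtau, dq/dtau, -Gamma^p_ij Y'^i Y'^j, -Gamma^q_ij Y'^i Y'^j) with the Gammas evaluated at the stage position; h = 0.050000; intermediate values shown to 6 dp
step 0: p = 0.2500, q = -1.0000, dp/dtau = -1.0000, dq/dtau = -0.5000
step 1:
  k1: at (p, q) = (0.250000, -1.000000), (dp/dtau, dq/dtau) = (-1.000000, -0.500000); Gamma_ppp = 0.092553, Gamma_ppq = -0.693605, Gamma_pqq = 0.217059, Gamma_qpp = 1.024574, Gamma_qpq = -0.377323, Gamma_qqq = -0.912634; k1 = (-1.000000, -0.500000, 0.546787, -0.419093)
  k2: at (p, q) = (0.225000, -1.012500), (dp/dtau, dq/dtau) = (-0.986330, -0.510477); Gamma_ppp = 0.082498, Gamma_ppq = -0.689095, Gamma_pqq = 0.221295, Gamma_qpp = 0.943246, Gamma_qpq = -0.376475, Gamma_qqq = -0.904954; k2 = (-0.986330, -0.510477, 0.555993, -0.302705)
  k3: at (p, q) = (0.225342, -1.012762), (dp/dtau, dq/dtau) = (-0.986100, -0.507568); Gamma_ppp = 0.082587, Gamma_ppq = -0.688974, Gamma_pqq = 0.221291, Gamma_qpp = 0.943810, Gamma_qpq = -0.376498, Gamma_qqq = -0.904719; k3 = (-0.986100, -0.507568, 0.552363, -0.307793)
  k4: at (p, q) = (0.200695, -1.025378), (dp/dtau, dq/dtau) = (-0.972382, -0.515390); Gamma_ppp = 0.072463, Gamma_ppq = -0.683912, Gamma_pqq = 0.225184, Gamma_qpp = 0.867115, Gamma_qpq = -0.373933, Gamma_qqq = -0.897117; k4 = (-0.972382, -0.515390, 0.557162, -0.206785)
  Y <- Y + (h/6)(k1 + 2k2 + 2k3 + k4): p = 0.2007, q = -1.0254, dp/dtau = -0.9723, dq/dtau = -0.5154
step 2:
  k1: at (p, q) = (0.200690, -1.025429), (dp/dtau, dq/dtau) = (-0.972328, -0.515391); Gamma_ppp = 0.072456, Gamma_ppq = -0.683890, Gamma_pqq = 0.225191, Gamma_qpp = 0.867046, Gamma_qpq = -0.373932, Gamma_qqq = -0.897079; k1 = (-0.972328, -0.515391, 0.557116, -0.206659)
  k2: at (p, q) = (0.176381, -1.038314), (dp/dtau, dq/dtau) = (-0.958400, -0.520557); Gamma_ppp = 0.062422, Gamma_ppq = -0.678272, Gamma_pqq = 0.228827, Gamma_qpp = 0.794658, Gamma_qpq = -0.369966, Gamma_qqq = -0.889473; k2 = (-0.958400, -0.520557, 0.557438, -0.119735)
  k3: at (p, q) = (0.176730, -1.038443), (dp/dtau, dq/dtau) = (-0.958392, -0.518384); Gamma_ppp = 0.062537, Gamma_ppq = -0.678223, Gamma_pqq = 0.228815, Gamma_qpp = 0.795352, Gamma_qpq = -0.370029, Gamma_qqq = -0.889342; k3 = (-0.958392, -0.518384, 0.554974, -0.123885)
  k4: at (p, q) = (0.152770, -1.051348), (dp/dtau, dq/dtau) = (-0.944579, -0.521585); Gamma_ppp = 0.052771, Gamma_ppq = -0.672226, Gamma_pqq = 0.232232, Gamma_qpp = 0.727364, Gamma_qpq = -0.364981, Gamma_qqq = -0.881944; k4 = (-0.944579, -0.521585, 0.552120, -0.049406)
  Y <- Y + (h/6)(k1 + 2k2 + 2k3 + k4): p = 0.1528, q = -1.0514, dp/dtau = -0.9445, dq/dtau = -0.5216
step 3:
  k1: at (p, q) = (0.152769, -1.051386), (dp/dtau, dq/dtau) = (-0.944544, -0.521585); Gamma_ppp = 0.052767, Gamma_ppq = -0.672211, Gamma_pqq = 0.232237, Gamma_qpp = 0.727327, Gamma_qpq = -0.364980, Gamma_qqq = -0.881916; k1 = (-0.944544, -0.521585, 0.552085, -0.049346)
  k2: at (p, q) = (0.129155, -1.064426), (dp/dtau, dq/dtau) = (-0.930742, -0.522818); Gamma_ppp = 0.043375, Gamma_ppq = -0.665846, Gamma_pqq = 0.235504, Gamma_qpp = 0.663447, Gamma_qpq = -0.359087, Gamma_qqq = -0.874652; k2 = (-0.930742, -0.522818, 0.546066, 0.013815)
  k3: at (p, q) = (0.129500, -1.064457), (dp/dtau, dq/dtau) = (-0.930892, -0.521239); Gamma_ppp = 0.043496, Gamma_ppq = -0.665850, Gamma_pqq = 0.235484, Gamma_qpp = 0.664171, Gamma_qpq = -0.359178, Gamma_qqq = -0.874593; k3 = (-0.930892, -0.521239, 0.544494, 0.010633)
  k4: at (p, q) = (0.106224, -1.077448), (dp/dtau, dq/dtau) = (-0.917319, -0.521053); Gamma_ppp = 0.034573, Gamma_ppq = -0.659257, Gamma_pqq = 0.238633, Gamma_qpp = 0.604294, Gamma_qpq = -0.352671, Gamma_qqq = -0.867600; k4 = (-0.917319, -0.521053, 0.536333, 0.064186)
  Y <- Y + (h/6)(k1 + 2k2 + 2k3 + k4): p = 0.1062, q = -1.0775, dp/dtau = -0.9173, dq/dtau = -0.5211
step 4:
  k1: at (p, q) = (0.106226, -1.077476), (dp/dtau, dq/dtau) = (-0.917298, -0.521054); Gamma_ppp = 0.034572, Gamma_ppq = -0.659246, Gamma_pqq = 0.238636, Gamma_qpp = 0.604277, Gamma_qpq = -0.352671, Gamma_qqq = -0.867580; k1 = (-0.917298, -0.521054, 0.536309, 0.064212)
  k2: at (p, q) = (0.083294, -1.090502), (dp/dtau, dq/dtau) = (-0.903890, -0.519448); Gamma_ppp = 0.026182, Gamma_ppq = -0.652438, Gamma_pqq = 0.241720, Gamma_qpp = 0.548152, Gamma_qpq = -0.345725, Gamma_qqq = -0.860796; k2 = (-0.903890, -0.519448, 0.526057, 0.109068)
  k3: at (p, q) = (0.083629, -1.090462), (dp/dtau, dq/dtau) = (-0.904146, -0.518327); Gamma_ppp = 0.026296, Gamma_ppq = -0.652479, Gamma_pqq = 0.241694, Gamma_qpp = 0.548847, Gamma_qpq = -0.345830, Gamma_qqq = -0.860787; k3 = (-0.904146, -0.518327, 0.525130, 0.106731)
  k4: at (p, q) = (0.061019, -1.103392), (dp/dtau, dq/dtau) = (-0.891041, -0.515717); Gamma_ppp = 0.018478, Gamma_ppq = -0.645559, Gamma_pqq = 0.244738, Gamma_qpp = 0.496266, Gamma_qpq = -0.338599, Gamma_qqq = -0.854299; k4 = (-0.891041, -0.515717, 0.513539, 0.144390)
  Y <- Y + (h/6)(k1 + 2k2 + 2k3 + k4): p = 0.0610, q = -1.1034, dp/dtau = -0.8910, dq/dtau = -0.5157

Answer: p = 0.0610, q = -1.1034, dp/dtau = -0.8910, dq/dtau = -0.5157


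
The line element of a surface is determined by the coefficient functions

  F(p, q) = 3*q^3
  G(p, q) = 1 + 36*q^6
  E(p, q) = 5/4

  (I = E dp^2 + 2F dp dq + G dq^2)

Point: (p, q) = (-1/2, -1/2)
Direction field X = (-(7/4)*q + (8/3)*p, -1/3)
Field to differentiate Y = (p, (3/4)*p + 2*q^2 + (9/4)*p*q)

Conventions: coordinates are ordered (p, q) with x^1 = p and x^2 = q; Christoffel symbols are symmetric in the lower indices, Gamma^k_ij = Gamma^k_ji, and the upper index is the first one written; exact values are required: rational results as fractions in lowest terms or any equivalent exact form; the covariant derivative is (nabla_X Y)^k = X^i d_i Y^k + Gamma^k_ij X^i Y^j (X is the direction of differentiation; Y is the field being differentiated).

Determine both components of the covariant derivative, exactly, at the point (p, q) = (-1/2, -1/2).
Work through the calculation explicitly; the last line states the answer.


E = 5/4, F = -3/8, G = 25/16 at the point
E_p = 0, E_q = 0, F_p = 0, F_q = 9/4, G_p = 0, G_q = -27/4
EG - F^2 = 29/16;  g^inv = (16/29) * [[25/16, 3/8], [3/8, 5/4]]
first-kind symbols [ij,l] = (1/2)(d_i g_jl + d_j g_il - d_l g_ij): [pp,p] = E_p/2 = 0, [pp,q] = F_p - E_q/2 = 0, [pq,p] = E_q/2 = 0, [pq,q] = G_p/2 = 0, [qq,p] = F_q - G_p/2 = 9/4, [qq,q] = G_q/2 = -27/8
Gamma^p_ij = (G*[ij,p] - F*[ij,q])/(EG - F^2), Gamma^q_ij = (E*[ij,q] - F*[ij,p])/(EG - F^2)
Gamma_ppp = 0, Gamma_ppq = 0, Gamma_pqq = 36/29, Gamma_qpp = 0, Gamma_qpq = 0, Gamma_qqq = -54/29
X = (-11/24, -1/3), Y = (-1/2, 11/16) at the point

Answer: (nabla_X Y)^p = -517/696, (nabla_X Y)^q = 9133/5568


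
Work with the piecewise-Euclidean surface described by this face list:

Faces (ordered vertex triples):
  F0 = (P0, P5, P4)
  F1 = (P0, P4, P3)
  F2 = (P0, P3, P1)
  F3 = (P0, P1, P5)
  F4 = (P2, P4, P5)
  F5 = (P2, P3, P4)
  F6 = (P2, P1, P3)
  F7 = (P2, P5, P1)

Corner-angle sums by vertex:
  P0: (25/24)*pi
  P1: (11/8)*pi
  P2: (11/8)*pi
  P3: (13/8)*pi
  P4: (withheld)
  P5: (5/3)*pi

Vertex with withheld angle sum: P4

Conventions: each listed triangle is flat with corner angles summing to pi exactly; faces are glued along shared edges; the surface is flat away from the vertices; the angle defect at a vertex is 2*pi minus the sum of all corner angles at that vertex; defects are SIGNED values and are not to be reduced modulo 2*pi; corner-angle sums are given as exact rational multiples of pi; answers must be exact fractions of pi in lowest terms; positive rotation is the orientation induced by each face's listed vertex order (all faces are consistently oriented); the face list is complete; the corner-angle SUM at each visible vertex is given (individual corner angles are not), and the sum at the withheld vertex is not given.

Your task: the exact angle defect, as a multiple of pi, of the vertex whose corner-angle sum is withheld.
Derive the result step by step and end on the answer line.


V = 6, E = 12, F = 8; chi = V - E + F = 2
Gauss-Bonnet: total defect = 2*pi*chi = 4*pi; visible defects sum to (35/12)*pi

Answer: defect(P4) = (13/12)*pi


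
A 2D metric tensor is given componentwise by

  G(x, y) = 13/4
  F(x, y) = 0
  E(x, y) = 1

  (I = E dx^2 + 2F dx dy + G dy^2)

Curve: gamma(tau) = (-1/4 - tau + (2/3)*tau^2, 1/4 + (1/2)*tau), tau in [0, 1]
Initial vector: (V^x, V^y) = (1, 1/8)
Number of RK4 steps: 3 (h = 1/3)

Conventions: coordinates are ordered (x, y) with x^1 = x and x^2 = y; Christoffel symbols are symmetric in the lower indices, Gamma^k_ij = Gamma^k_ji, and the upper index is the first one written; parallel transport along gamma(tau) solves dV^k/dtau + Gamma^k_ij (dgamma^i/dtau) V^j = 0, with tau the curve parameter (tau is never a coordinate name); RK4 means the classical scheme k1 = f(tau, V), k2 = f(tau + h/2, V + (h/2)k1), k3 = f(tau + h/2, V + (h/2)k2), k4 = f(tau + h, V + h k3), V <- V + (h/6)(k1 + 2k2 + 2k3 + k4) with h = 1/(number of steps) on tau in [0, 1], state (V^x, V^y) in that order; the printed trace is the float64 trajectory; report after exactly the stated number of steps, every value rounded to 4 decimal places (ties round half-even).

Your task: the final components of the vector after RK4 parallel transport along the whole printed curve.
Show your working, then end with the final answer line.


gamma'(tau) = (-1 + (4/3)*tau, 1/2); f(tau, V)^k = -Gamma^k_ij(gamma(tau)) gamma'^i(tau) V^j; h = 1/3; intermediate values shown to 6 dp
curve data and Christoffel symbols at the stage parameters:
  tau = 0.000000: gamma = (-0.250000, 0.250000), gamma' = (-1.000000, 0.500000); Gamma_xxx = 0.000000, Gamma_xxy = 0.000000, Gamma_xyy = 0.000000, Gamma_yxx = 0.000000, Gamma_yxy = 0.000000, Gamma_yyy = 0.000000
  tau = 0.166667: gamma = (-0.398148, 0.333333), gamma' = (-0.777778, 0.500000); Gamma_xxx = 0.000000, Gamma_xxy = 0.000000, Gamma_xyy = 0.000000, Gamma_yxx = 0.000000, Gamma_yxy = 0.000000, Gamma_yyy = 0.000000
  tau = 0.333333: gamma = (-0.509259, 0.416667), gamma' = (-0.555556, 0.500000); Gamma_xxx = 0.000000, Gamma_xxy = 0.000000, Gamma_xyy = 0.000000, Gamma_yxx = 0.000000, Gamma_yxy = 0.000000, Gamma_yyy = 0.000000
  tau = 0.500000: gamma = (-0.583333, 0.500000), gamma' = (-0.333333, 0.500000); Gamma_xxx = 0.000000, Gamma_xxy = 0.000000, Gamma_xyy = 0.000000, Gamma_yxx = 0.000000, Gamma_yxy = 0.000000, Gamma_yyy = 0.000000
  tau = 0.666667: gamma = (-0.620370, 0.583333), gamma' = (-0.111111, 0.500000); Gamma_xxx = 0.000000, Gamma_xxy = 0.000000, Gamma_xyy = 0.000000, Gamma_yxx = 0.000000, Gamma_yxy = 0.000000, Gamma_yyy = 0.000000
  tau = 0.833333: gamma = (-0.620370, 0.666667), gamma' = (0.111111, 0.500000); Gamma_xxx = 0.000000, Gamma_xxy = 0.000000, Gamma_xyy = 0.000000, Gamma_yxx = 0.000000, Gamma_yxy = 0.000000, Gamma_yyy = 0.000000
  tau = 1.000000: gamma = (-0.583333, 0.750000), gamma' = (0.333333, 0.500000); Gamma_xxx = 0.000000, Gamma_xxy = 0.000000, Gamma_xyy = 0.000000, Gamma_yxx = 0.000000, Gamma_yxy = 0.000000, Gamma_yyy = 0.000000
step 0: V^x = 1.0000, V^y = 0.1250
step 1: k1 = (0.000000, 0.000000), k2 = (0.000000, 0.000000), k3 = (0.000000, 0.000000), k4 = (0.000000, 0.000000); V <- V + (h/6)(k1 + 2k2 + 2k3 + k4): V^x = 1.0000, V^y = 0.1250
step 2: k1 = (0.000000, 0.000000), k2 = (0.000000, 0.000000), k3 = (0.000000, 0.000000), k4 = (0.000000, 0.000000); V <- V + (h/6)(k1 + 2k2 + 2k3 + k4): V^x = 1.0000, V^y = 0.1250
step 3: k1 = (0.000000, 0.000000), k2 = (0.000000, 0.000000), k3 = (0.000000, 0.000000), k4 = (0.000000, 0.000000); V <- V + (h/6)(k1 + 2k2 + 2k3 + k4): V^x = 1.0000, V^y = 0.1250

Answer: V^x = 1.0000, V^y = 0.1250


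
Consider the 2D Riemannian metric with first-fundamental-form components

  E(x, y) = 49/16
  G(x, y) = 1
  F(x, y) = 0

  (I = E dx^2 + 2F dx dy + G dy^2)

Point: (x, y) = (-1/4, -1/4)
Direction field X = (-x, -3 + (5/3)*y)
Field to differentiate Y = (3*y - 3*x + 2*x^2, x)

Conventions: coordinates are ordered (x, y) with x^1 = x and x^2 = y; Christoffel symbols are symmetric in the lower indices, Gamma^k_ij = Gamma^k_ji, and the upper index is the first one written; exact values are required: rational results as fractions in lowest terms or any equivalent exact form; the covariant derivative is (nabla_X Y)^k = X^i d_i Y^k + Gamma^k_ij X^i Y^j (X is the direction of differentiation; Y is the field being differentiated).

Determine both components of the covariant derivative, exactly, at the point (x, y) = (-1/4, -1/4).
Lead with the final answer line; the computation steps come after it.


Answer: (nabla_X Y)^x = -45/4, (nabla_X Y)^y = 1/4

E = 49/16, F = 0, G = 1 at the point
E_x = 0, E_y = 0, F_x = 0, F_y = 0, G_x = 0, G_y = 0
EG - F^2 = 49/16;  g^inv = (16/49) * [[1, 0], [0, 49/16]]
first-kind symbols [ij,l] = (1/2)(d_i g_jl + d_j g_il - d_l g_ij): [xx,x] = E_x/2 = 0, [xx,y] = F_x - E_y/2 = 0, [xy,x] = E_y/2 = 0, [xy,y] = G_x/2 = 0, [yy,x] = F_y - G_x/2 = 0, [yy,y] = G_y/2 = 0
Gamma^x_ij = (G*[ij,x] - F*[ij,y])/(EG - F^2), Gamma^y_ij = (E*[ij,y] - F*[ij,x])/(EG - F^2)
Gamma_xxx = 0, Gamma_xxy = 0, Gamma_xyy = 0, Gamma_yxx = 0, Gamma_yxy = 0, Gamma_yyy = 0
X = (1/4, -41/12), Y = (1/8, -1/4) at the point


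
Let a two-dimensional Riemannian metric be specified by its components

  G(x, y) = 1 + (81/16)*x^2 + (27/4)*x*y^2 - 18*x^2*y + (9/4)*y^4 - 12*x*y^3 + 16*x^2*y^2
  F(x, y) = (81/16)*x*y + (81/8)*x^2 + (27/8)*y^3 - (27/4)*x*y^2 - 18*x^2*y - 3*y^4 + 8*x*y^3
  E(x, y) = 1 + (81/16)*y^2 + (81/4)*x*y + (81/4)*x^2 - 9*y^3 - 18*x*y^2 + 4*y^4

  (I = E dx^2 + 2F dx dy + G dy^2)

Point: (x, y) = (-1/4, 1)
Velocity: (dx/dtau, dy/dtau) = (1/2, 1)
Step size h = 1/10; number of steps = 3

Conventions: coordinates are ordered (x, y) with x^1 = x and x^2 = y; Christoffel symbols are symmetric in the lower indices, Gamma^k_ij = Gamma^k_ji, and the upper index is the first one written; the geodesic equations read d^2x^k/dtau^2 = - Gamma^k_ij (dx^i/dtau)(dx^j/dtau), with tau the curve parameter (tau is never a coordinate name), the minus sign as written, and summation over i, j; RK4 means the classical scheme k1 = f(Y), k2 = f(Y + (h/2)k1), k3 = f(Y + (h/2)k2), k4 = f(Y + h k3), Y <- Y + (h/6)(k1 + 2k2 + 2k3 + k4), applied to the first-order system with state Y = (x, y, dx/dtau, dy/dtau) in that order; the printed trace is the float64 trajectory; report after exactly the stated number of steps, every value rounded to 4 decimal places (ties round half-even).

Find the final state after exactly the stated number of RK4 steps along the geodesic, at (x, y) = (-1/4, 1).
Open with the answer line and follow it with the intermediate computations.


Answer: x = -0.0847, y = 1.2605, dx/dtau = 0.5825, dy/dtau = 0.7720

f(Y) = (dx/dtau, dy/dtau, -Gamma^x_ij Y'^i Y'^j, -Gamma^y_ij Y'^i Y'^j) with the Gammas evaluated at the stage position; h = 0.100000; intermediate values shown to 6 dp
step 0: x = -0.2500, y = 1.0000, dx/dtau = 0.5000, dy/dtau = 1.0000
step 1:
  k1: at (x, y) = (-0.250000, 1.000000), (dx/dtau, dy/dtau) = (0.500000, 1.000000); Gamma_xxx = -0.713376, Gamma_xxy = 0.277424, Gamma_xyy = -0.634112, Gamma_yxx = 1.579618, Gamma_yxy = -0.614296, Gamma_yyy = 1.404105; k1 = (0.500000, 1.000000, 0.535032, -1.184713)
  k2: at (x, y) = (-0.225000, 1.050000), (dx/dtau, dy/dtau) = (0.526752, 0.940764); Gamma_xxx = -0.629749, Gamma_xxy = 0.272891, Gamma_xyy = -0.566774, Gamma_yxx = 1.541227, Gamma_yxy = -0.667865, Gamma_yyy = 1.387104; k2 = (0.526752, 0.940764, 0.405889, -0.993359)
  k3: at (x, y) = (-0.223662, 1.047038), (dx/dtau, dy/dtau) = (0.520294, 0.950332); Gamma_xxx = -0.629396, Gamma_xxy = 0.271081, Gamma_xyy = -0.564465, Gamma_yxx = 1.550999, Gamma_yxy = -0.668016, Gamma_yyy = 1.390993; k3 = (0.520294, 0.950332, 0.412094, -1.015509)
  k4: at (x, y) = (-0.197971, 1.095033), (dx/dtau, dy/dtau) = (0.541209, 0.898449); Gamma_xxx = -0.561729, Gamma_xxy = 0.265901, Gamma_xyy = -0.508924, Gamma_yxx = 1.511362, Gamma_yxy = -0.715423, Gamma_yyy = 1.369288; k4 = (0.541209, 0.898449, 0.316755, -0.852246)
  Y <- Y + (h/6)(k1 + 2k2 + 2k3 + k4): x = -0.1977, y = 1.0947, dx/dtau = 0.5415, dy/dtau = 0.8991
step 2:
  k1: at (x, y) = (-0.197745, 1.094677), (dx/dtau, dy/dtau) = (0.541463, 0.899088); Gamma_xxx = -0.561498, Gamma_xxy = 0.265615, Gamma_xyy = -0.508469, Gamma_yxx = 1.512678, Gamma_yxy = -0.715567, Gamma_yyy = 1.369818; k1 = (0.541463, 0.899088, 0.317032, -0.854087)
  k2: at (x, y) = (-0.170672, 1.139632), (dx/dtau, dy/dtau) = (0.557314, 0.856384); Gamma_xxx = -0.505930, Gamma_xxy = 0.259545, Gamma_xyy = -0.461136, Gamma_yxx = 1.478661, Gamma_yxy = -0.758562, Gamma_yyy = 1.347744; k2 = (0.557314, 0.856384, 0.247587, -0.723613)
  k3: at (x, y) = (-0.169879, 1.137497), (dx/dtau, dy/dtau) = (0.553842, 0.862908); Gamma_xxx = -0.505032, Gamma_xxy = 0.258126, Gamma_xyy = -0.459243, Gamma_yxx = 1.485101, Gamma_yxy = -0.759047, Gamma_yyy = 1.350454; k3 = (0.553842, 0.862908, 0.250147, -0.735583)
  k4: at (x, y) = (-0.142361, 1.180968), (dx/dtau, dy/dtau) = (0.566477, 0.825530); Gamma_xxx = -0.459317, Gamma_xxy = 0.252509, Gamma_xyy = -0.419749, Gamma_yxx = 1.452694, Gamma_yxy = -0.798618, Gamma_yyy = 1.327552; k4 = (0.566477, 0.825530, 0.197283, -0.623953)
  Y <- Y + (h/6)(k1 + 2k2 + 2k3 + k4): x = -0.1422, y = 1.1807, dx/dtau = 0.5666, dy/dtau = 0.8258
step 3:
  k1: at (x, y) = (-0.142241, 1.180731), (dx/dtau, dy/dtau) = (0.566626, 0.825815); Gamma_xxx = -0.459129, Gamma_xxy = 0.252309, Gamma_xyy = -0.419456, Gamma_yxx = 1.453466, Gamma_yxy = -0.798736, Gamma_yyy = 1.327872; k1 = (0.566626, 0.825815, 0.197342, -0.624724)
  k2: at (x, y) = (-0.113909, 1.222021), (dx/dtau, dy/dtau) = (0.576493, 0.794578); Gamma_xxx = -0.420861, Gamma_xxy = 0.246726, Gamma_xyy = -0.385481, Gamma_yxx = 1.426138, Gamma_yxy = -0.836061, Gamma_yyy = 1.306248; k2 = (0.576493, 0.794578, 0.157211, -0.532727)
  k3: at (x, y) = (-0.113416, 1.220460), (dx/dtau, dy/dtau) = (0.574486, 0.799178); Gamma_xxx = -0.419854, Gamma_xxy = 0.245553, Gamma_xyy = -0.383938, Gamma_yxx = 1.430485, Gamma_yxy = -0.836624, Gamma_yyy = 1.308113; k3 = (0.574486, 0.799178, 0.158307, -0.539367)
  k4: at (x, y) = (-0.084792, 1.260649), (dx/dtau, dy/dtau) = (0.582456, 0.771878); Gamma_xxx = -0.388030, Gamma_xxy = 0.240802, Gamma_xyy = -0.355359, Gamma_yxx = 1.405367, Gamma_yxy = -0.872137, Gamma_yyy = 1.287039; k4 = (0.582456, 0.771878, 0.126840, -0.459390)
  Y <- Y + (h/6)(k1 + 2k2 + 2k3 + k4): x = -0.0847, y = 1.2605, dx/dtau = 0.5825, dy/dtau = 0.7720


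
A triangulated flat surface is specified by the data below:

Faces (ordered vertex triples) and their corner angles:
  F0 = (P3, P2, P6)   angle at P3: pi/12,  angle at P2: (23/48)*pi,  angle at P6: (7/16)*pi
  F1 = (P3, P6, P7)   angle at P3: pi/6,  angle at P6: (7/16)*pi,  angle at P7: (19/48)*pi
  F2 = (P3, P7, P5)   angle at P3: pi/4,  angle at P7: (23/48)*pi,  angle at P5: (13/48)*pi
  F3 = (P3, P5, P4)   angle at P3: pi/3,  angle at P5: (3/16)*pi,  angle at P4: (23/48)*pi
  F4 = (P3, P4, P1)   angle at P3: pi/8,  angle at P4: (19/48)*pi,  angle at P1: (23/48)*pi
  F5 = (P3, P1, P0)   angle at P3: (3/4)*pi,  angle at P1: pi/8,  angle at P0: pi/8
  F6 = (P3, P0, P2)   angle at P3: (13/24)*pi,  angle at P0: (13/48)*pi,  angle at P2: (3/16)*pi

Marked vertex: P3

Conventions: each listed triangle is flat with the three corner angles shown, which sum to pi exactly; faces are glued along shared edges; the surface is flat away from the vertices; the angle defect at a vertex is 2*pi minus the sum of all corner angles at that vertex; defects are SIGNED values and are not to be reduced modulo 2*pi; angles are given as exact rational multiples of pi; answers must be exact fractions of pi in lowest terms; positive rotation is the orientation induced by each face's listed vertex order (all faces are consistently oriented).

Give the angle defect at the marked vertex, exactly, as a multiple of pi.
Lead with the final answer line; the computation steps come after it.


Answer: defect(P3) = -pi/4

Sum of corner angles at P3: (9/4)*pi
defect = 2*pi - (9/4)*pi


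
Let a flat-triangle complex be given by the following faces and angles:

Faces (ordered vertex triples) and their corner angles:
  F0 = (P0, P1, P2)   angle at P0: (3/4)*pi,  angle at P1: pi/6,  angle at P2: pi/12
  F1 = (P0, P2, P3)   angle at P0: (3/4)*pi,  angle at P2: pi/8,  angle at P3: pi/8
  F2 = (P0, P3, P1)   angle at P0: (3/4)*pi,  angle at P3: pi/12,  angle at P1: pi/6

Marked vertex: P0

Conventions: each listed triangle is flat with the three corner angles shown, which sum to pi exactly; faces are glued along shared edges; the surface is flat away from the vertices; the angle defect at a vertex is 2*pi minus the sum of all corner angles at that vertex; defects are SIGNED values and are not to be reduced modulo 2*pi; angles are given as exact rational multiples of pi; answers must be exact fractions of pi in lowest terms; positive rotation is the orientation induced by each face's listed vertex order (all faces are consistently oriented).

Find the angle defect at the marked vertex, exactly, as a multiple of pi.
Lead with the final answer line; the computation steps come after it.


Answer: defect(P0) = -pi/4

Sum of corner angles at P0: (9/4)*pi
defect = 2*pi - (9/4)*pi


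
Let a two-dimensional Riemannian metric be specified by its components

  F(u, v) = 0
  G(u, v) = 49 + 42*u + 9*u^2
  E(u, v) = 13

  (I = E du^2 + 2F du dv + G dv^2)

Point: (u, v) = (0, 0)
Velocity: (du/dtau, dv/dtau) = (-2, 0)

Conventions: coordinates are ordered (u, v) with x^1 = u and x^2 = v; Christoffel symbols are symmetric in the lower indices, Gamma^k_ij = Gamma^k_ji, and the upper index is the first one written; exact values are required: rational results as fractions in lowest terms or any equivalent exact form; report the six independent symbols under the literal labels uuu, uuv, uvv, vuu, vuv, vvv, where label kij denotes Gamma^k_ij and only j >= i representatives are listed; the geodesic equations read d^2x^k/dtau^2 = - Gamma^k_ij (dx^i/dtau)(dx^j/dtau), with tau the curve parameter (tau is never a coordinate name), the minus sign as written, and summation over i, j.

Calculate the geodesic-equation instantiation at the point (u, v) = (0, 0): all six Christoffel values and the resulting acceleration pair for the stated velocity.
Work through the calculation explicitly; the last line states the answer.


E = 13, F = 0, G = 49 at the point
E_u = 0, E_v = 0, F_u = 0, F_v = 0, G_u = 42, G_v = 0
EG - F^2 = 637;  g^inv = (1/637) * [[49, 0], [0, 13]]
first-kind symbols [ij,l] = (1/2)(d_i g_jl + d_j g_il - d_l g_ij): [uu,u] = E_u/2 = 0, [uu,v] = F_u - E_v/2 = 0, [uv,u] = E_v/2 = 0, [uv,v] = G_u/2 = 21, [vv,u] = F_v - G_u/2 = -21, [vv,v] = G_v/2 = 0
Gamma^u_ij = (G*[ij,u] - F*[ij,v])/(EG - F^2), Gamma^v_ij = (E*[ij,v] - F*[ij,u])/(EG - F^2)
Gamma_uuu = 0, Gamma_uuv = 0, Gamma_uvv = -21/13, Gamma_vuu = 0, Gamma_vuv = 3/7, Gamma_vvv = 0
d^2u/dtau^2 = -(Gamma_uuu*(-2)^2 + 2*Gamma_uuv*(-2)*(0) + Gamma_uvv*(0)^2) = 0
d^2v/dtau^2 = -(Gamma_vuu*(-2)^2 + 2*Gamma_vuv*(-2)*(0) + Gamma_vvv*(0)^2) = 0

Answer: Gamma_uuu = 0, Gamma_uuv = 0, Gamma_uvv = -21/13, Gamma_vuu = 0, Gamma_vuv = 3/7, Gamma_vvv = 0; accelerations (d^2u/dtau^2, d^2v/dtau^2) = (0, 0)


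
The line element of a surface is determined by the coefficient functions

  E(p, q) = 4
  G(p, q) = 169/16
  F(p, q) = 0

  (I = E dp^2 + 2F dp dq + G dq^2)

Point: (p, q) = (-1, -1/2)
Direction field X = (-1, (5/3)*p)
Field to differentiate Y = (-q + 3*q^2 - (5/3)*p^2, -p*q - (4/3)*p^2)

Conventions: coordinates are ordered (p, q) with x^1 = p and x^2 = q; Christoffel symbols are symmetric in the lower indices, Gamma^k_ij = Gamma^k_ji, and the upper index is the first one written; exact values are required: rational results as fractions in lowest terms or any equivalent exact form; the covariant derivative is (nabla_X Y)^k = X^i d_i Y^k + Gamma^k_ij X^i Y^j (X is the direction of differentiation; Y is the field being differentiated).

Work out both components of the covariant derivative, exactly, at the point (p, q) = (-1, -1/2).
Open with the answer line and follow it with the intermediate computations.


Answer: (nabla_X Y)^p = 10/3, (nabla_X Y)^q = -29/6

E = 4, F = 0, G = 169/16 at the point
E_p = 0, E_q = 0, F_p = 0, F_q = 0, G_p = 0, G_q = 0
EG - F^2 = 169/4;  g^inv = (4/169) * [[169/16, 0], [0, 4]]
first-kind symbols [ij,l] = (1/2)(d_i g_jl + d_j g_il - d_l g_ij): [pp,p] = E_p/2 = 0, [pp,q] = F_p - E_q/2 = 0, [pq,p] = E_q/2 = 0, [pq,q] = G_p/2 = 0, [qq,p] = F_q - G_p/2 = 0, [qq,q] = G_q/2 = 0
Gamma^p_ij = (G*[ij,p] - F*[ij,q])/(EG - F^2), Gamma^q_ij = (E*[ij,q] - F*[ij,p])/(EG - F^2)
Gamma_ppp = 0, Gamma_ppq = 0, Gamma_pqq = 0, Gamma_qpp = 0, Gamma_qpq = 0, Gamma_qqq = 0
X = (-1, -5/3), Y = (-5/12, -11/6) at the point


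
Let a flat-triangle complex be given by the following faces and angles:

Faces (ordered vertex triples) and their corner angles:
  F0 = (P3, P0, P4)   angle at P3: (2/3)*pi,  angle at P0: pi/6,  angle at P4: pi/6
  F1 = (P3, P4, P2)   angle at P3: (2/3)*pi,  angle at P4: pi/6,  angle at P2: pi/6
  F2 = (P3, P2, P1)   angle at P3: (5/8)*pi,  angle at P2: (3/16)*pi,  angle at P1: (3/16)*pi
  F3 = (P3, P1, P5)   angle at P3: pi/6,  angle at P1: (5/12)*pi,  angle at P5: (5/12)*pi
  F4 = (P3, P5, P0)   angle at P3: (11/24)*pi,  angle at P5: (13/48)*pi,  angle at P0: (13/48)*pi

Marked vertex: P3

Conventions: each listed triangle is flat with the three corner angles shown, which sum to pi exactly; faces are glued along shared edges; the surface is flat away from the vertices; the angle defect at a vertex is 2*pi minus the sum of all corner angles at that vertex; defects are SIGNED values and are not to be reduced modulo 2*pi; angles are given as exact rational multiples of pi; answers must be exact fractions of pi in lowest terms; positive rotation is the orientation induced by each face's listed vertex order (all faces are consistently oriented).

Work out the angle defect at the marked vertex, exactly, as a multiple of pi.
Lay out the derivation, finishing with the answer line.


Sum of corner angles at P3: (31/12)*pi
defect = 2*pi - (31/12)*pi

Answer: defect(P3) = (-7/12)*pi


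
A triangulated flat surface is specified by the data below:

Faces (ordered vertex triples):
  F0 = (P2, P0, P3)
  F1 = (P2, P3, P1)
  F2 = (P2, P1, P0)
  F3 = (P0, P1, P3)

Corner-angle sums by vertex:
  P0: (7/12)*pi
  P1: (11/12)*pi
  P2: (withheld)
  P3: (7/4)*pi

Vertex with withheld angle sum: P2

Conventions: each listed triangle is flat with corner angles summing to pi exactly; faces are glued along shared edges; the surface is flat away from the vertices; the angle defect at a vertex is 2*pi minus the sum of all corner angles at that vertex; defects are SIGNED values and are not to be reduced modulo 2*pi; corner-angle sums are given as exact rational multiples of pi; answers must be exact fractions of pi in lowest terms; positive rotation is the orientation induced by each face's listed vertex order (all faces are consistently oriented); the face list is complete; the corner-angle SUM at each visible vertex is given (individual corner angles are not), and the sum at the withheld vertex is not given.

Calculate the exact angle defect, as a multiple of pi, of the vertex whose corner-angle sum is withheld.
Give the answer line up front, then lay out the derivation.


Answer: defect(P2) = (5/4)*pi

V = 4, E = 6, F = 4; chi = V - E + F = 2
Gauss-Bonnet: total defect = 2*pi*chi = 4*pi; visible defects sum to (11/4)*pi


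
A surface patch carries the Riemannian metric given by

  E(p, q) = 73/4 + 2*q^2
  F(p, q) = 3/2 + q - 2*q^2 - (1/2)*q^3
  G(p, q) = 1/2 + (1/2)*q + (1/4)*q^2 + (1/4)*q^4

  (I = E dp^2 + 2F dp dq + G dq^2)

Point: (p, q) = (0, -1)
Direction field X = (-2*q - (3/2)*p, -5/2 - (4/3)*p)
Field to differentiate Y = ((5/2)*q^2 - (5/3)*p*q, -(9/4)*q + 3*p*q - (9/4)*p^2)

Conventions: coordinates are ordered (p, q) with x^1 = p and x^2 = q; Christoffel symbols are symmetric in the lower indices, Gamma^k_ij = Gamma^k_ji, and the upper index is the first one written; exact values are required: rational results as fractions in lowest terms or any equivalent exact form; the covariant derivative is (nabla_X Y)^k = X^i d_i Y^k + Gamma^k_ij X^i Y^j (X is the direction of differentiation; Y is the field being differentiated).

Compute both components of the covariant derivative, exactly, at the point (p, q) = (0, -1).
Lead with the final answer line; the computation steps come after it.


Answer: (nabla_X Y)^p = 14323/876, (nabla_X Y)^q = 7675/292

E = 81/4, F = -1, G = 1/2 at the point
E_p = 0, E_q = -4, F_p = 0, F_q = 7/2, G_p = 0, G_q = -1
EG - F^2 = 73/8;  g^inv = (8/73) * [[1/2, 1], [1, 81/4]]
first-kind symbols [ij,l] = (1/2)(d_i g_jl + d_j g_il - d_l g_ij): [pp,p] = E_p/2 = 0, [pp,q] = F_p - E_q/2 = 2, [pq,p] = E_q/2 = -2, [pq,q] = G_p/2 = 0, [qq,p] = F_q - G_p/2 = 7/2, [qq,q] = G_q/2 = -1/2
Gamma^p_ij = (G*[ij,p] - F*[ij,q])/(EG - F^2), Gamma^q_ij = (E*[ij,q] - F*[ij,p])/(EG - F^2)
Gamma_ppp = 16/73, Gamma_ppq = -8/73, Gamma_pqq = 10/73, Gamma_qpp = 324/73, Gamma_qpq = -16/73, Gamma_qqq = -53/73
X = (2, -5/2), Y = (5/2, 9/4) at the point


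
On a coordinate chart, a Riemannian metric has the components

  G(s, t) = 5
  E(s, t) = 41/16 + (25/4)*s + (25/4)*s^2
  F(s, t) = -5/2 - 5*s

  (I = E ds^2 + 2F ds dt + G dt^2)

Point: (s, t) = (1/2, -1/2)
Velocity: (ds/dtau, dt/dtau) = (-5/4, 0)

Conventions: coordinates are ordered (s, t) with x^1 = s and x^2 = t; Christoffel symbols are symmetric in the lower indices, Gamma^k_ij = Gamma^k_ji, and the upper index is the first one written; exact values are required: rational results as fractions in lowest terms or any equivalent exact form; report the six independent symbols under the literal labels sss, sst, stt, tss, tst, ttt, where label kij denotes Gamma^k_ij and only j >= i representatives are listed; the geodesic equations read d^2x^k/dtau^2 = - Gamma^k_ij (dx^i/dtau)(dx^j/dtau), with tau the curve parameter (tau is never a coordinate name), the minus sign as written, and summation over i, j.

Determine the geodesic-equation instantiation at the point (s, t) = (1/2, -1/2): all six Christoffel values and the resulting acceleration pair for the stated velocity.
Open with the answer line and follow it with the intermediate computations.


Answer: Gamma_sss = 5/9, Gamma_sst = 0, Gamma_stt = 0, Gamma_tss = -4/9, Gamma_tst = 0, Gamma_ttt = 0; accelerations (d^2s/dtau^2, d^2t/dtau^2) = (-125/144, 25/36)

E = 29/4, F = -5, G = 5 at the point
E_s = 25/2, E_t = 0, F_s = -5, F_t = 0, G_s = 0, G_t = 0
EG - F^2 = 45/4;  g^inv = (4/45) * [[5, 5], [5, 29/4]]
first-kind symbols [ij,l] = (1/2)(d_i g_jl + d_j g_il - d_l g_ij): [ss,s] = E_s/2 = 25/4, [ss,t] = F_s - E_t/2 = -5, [st,s] = E_t/2 = 0, [st,t] = G_s/2 = 0, [tt,s] = F_t - G_s/2 = 0, [tt,t] = G_t/2 = 0
Gamma^s_ij = (G*[ij,s] - F*[ij,t])/(EG - F^2), Gamma^t_ij = (E*[ij,t] - F*[ij,s])/(EG - F^2)
Gamma_sss = 5/9, Gamma_sst = 0, Gamma_stt = 0, Gamma_tss = -4/9, Gamma_tst = 0, Gamma_ttt = 0
d^2s/dtau^2 = -(Gamma_sss*(-5/4)^2 + 2*Gamma_sst*(-5/4)*(0) + Gamma_stt*(0)^2) = -125/144
d^2t/dtau^2 = -(Gamma_tss*(-5/4)^2 + 2*Gamma_tst*(-5/4)*(0) + Gamma_ttt*(0)^2) = 25/36
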